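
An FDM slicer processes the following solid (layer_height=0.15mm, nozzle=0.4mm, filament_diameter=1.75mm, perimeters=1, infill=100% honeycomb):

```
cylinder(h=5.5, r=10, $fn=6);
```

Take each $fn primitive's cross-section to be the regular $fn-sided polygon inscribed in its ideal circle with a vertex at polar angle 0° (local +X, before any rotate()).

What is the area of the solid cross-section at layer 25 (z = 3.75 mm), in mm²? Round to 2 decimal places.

At z = 3.75 mm: the r=10 cylinder contributes a regular 6-gon of circumradius 10 (area = (6/2)·10.000²·sin(360°/6) = 259.81 mm²). Overall, the cross-section is a single solid region. Net area = 259.81 mm².

259.81 mm²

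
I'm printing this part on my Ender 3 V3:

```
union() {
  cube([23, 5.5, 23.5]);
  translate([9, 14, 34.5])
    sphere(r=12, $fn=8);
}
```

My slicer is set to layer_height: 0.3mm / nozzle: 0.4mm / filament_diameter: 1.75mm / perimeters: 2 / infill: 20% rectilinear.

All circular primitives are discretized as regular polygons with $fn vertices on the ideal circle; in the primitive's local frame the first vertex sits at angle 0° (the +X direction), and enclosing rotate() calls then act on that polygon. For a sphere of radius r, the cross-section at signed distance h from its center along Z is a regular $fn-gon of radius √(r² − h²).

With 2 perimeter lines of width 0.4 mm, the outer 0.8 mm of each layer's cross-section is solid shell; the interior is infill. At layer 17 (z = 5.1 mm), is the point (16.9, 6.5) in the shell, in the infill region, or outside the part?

outside

At z = 5.1 mm: the 23×5.5 cube contributes its full rectangle; the sphere at (9, 14) is not intersected at this z (|z−center|=29.400 > r=12); Taking the union: only the 23×5.5 cube is present, so the union is just that shape — 1 connected region. Overall, the cross-section is a single solid region. The nearest boundary edge runs (23.00, 5.50)→(0.00, 5.50); distance from the point to it = 1.00 mm. The point is not inside any of the regions above, so it lies outside the cross-section (1.00 mm from the nearest boundary).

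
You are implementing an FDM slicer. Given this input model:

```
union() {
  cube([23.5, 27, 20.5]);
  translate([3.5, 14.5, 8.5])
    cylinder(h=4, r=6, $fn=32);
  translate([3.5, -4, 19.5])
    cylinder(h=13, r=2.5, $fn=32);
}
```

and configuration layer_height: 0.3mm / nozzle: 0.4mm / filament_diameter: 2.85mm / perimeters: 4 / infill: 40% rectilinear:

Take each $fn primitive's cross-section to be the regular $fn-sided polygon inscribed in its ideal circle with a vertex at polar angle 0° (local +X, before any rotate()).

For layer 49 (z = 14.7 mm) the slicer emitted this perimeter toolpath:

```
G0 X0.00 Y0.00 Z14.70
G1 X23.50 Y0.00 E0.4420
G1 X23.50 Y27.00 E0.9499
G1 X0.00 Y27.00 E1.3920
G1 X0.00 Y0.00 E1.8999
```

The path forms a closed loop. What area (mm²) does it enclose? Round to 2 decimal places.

Apply the shoelace formula to the sequence of (X, Y) vertices; enclosed area = 634.50 mm².

634.50 mm²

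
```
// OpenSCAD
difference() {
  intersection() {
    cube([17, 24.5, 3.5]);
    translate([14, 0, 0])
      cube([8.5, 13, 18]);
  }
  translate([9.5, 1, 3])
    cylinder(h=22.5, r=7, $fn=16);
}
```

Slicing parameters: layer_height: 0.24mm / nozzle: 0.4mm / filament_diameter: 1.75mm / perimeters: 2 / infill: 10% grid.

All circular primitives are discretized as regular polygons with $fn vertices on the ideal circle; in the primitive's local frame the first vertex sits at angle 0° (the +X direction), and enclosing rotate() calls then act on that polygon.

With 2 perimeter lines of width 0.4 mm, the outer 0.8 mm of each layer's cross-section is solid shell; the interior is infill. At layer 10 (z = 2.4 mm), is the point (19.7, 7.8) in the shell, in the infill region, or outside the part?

outside

At z = 2.4 mm: the cube (footprint 17×24.5) is included at this height; the cube at (14, 0) is present — its section is the full 8.5×13 rectangle; Taking the intersection: the 8.5×13 cube at (14, 0) partially overlaps the 17×24.5 cube; clipping to the common part keeps 39.00 mm² — 1 connected region; the cylinder at (9.5, 1) is not intersected at this z (z outside [3, 25.5]); Taking the first minus the rest: none of the subtracted shapes is present at this height, so the result so far is unchanged — 1 connected region. Overall, the cross-section is a single solid region. The nearest boundary edge runs (17.00, 13.00)→(17.00, 0.00); distance from the point to it = 2.70 mm. The point is not inside any of the regions above, so it lies outside the cross-section (2.70 mm from the nearest boundary).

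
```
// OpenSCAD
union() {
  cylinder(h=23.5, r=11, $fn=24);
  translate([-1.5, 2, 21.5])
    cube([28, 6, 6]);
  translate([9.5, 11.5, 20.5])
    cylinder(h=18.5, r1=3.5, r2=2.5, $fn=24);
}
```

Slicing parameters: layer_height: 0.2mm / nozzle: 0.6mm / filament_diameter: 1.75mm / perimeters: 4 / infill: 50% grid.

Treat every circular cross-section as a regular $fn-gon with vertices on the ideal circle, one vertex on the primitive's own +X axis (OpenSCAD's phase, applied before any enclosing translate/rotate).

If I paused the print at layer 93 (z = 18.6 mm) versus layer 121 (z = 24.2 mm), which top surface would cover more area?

layer 93 (z = 18.6 mm)

Layer 93 (z = 18.6): the r=11 cylinder gives a regular 24-gon of circumradius 11 (constant along its height) (area = (24/2)·11.000²·sin(360°/24) = 375.81 mm²); the cube at (-1.5, 2) is absent (z outside [21.5, 27.5]); the cone at (9.5, 11.5) does not reach this height (z outside [20.5, 39]); Taking the union: only the r=11 cylinder is present, so the union is just that shape — area = 375.81 mm². So its area = 375.81 mm². Layer 121 (z = 24.2): the cylinder does not reach this height (z outside [0, 23.5]); the cube at (-1.5, 2) (footprint 28×6) is included at this height (area 168.00 mm²); the cone at (9.5, 11.5) (r1=3.5→r2=2.5) has section circumradius 3.300 here — a regular 24-gon (area = (24/2)·3.300²·sin(360°/24) = 33.82 mm²); Taking the union: the 2 present regions are separate (no shared area or edge), so areas and boundary lengths simply add and each stays a separate island — area = 201.82 mm². So its area = 201.82 mm². Layer 93 is larger (375.81 vs 201.82 mm²).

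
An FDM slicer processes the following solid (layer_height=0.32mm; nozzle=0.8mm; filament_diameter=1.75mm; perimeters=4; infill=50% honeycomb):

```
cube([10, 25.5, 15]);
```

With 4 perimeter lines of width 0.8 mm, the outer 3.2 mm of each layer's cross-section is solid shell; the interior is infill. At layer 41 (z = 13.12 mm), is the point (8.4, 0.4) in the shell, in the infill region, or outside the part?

shell

At z = 13.12 mm: the 10×25.5 cube contributes its full rectangle. Overall, the cross-section is a single solid region. The nearest boundary edge runs (0.00, 0.00)→(10.00, 0.00); distance from the point to it = 0.40 mm. The point is inside the cross-section, 0.40 mm from the nearest boundary — within the 3.2 mm shell band (4 × 0.8).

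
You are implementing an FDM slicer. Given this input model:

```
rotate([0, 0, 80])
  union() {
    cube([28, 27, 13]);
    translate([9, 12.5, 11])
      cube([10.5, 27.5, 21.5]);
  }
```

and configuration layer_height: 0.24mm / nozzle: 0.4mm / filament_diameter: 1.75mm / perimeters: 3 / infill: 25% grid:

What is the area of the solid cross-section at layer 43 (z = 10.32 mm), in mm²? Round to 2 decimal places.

756.00 mm²

At z = 10.32 mm: the cube (footprint 28×27) is included at this height (area 756.00 mm²); the cube at (9, 12.5) is not intersected at this z (z outside [11, 32.5]); Combining (union): only the 28×27 cube is present, so the union is just that shape — area = 756.00 mm²; (whole slice rotated 80° about Z — lengths, areas and connectivity unchanged). Overall, the cross-section is a single solid region. Net area = 756.00 mm².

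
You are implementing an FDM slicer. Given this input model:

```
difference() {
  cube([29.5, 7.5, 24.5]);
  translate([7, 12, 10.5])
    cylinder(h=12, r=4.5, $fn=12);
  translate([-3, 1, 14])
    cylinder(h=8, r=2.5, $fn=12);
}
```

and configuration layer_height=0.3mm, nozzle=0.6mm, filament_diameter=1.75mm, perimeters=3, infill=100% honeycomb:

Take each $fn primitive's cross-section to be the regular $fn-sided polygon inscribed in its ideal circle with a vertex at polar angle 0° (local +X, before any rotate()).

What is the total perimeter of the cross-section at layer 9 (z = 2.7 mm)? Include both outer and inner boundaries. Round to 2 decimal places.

74.00 mm

At z = 2.7 mm: the 29.5×7.5 cube contributes its full rectangle (perimeter 74.00 mm); the cylinder at (7, 12) does not reach this height (z outside [10.5, 22.5]); the cylinder at (-3, 1) is not intersected at this z (z outside [14, 22]); After the difference (first − rest): none of the subtracted shapes is present at this height, so the 29.5×7.5 cube is unchanged — boundary = 74.00 mm. Overall, the cross-section is a single solid region. Total boundary length (outer) = 74.00 mm.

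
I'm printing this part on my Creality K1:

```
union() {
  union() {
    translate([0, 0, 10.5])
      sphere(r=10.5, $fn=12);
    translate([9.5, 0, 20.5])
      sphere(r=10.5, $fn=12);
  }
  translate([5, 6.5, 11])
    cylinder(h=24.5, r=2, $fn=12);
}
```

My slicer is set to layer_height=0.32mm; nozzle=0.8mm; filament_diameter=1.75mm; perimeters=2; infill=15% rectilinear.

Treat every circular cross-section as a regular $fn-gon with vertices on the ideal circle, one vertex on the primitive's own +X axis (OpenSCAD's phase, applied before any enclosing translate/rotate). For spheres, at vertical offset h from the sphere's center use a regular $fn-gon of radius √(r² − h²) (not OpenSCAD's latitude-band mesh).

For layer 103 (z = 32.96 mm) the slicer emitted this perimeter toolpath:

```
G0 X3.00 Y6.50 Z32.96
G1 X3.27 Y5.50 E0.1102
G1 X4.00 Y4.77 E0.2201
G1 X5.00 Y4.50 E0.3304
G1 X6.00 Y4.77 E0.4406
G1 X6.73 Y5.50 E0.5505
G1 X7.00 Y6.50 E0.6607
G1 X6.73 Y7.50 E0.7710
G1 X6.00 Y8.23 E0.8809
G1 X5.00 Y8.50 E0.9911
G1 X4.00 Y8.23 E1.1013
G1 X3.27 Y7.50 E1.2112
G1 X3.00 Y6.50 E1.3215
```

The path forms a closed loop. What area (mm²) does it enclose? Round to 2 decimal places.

11.99 mm²

Apply the shoelace formula to the sequence of (X, Y) vertices; enclosed area = 11.99 mm².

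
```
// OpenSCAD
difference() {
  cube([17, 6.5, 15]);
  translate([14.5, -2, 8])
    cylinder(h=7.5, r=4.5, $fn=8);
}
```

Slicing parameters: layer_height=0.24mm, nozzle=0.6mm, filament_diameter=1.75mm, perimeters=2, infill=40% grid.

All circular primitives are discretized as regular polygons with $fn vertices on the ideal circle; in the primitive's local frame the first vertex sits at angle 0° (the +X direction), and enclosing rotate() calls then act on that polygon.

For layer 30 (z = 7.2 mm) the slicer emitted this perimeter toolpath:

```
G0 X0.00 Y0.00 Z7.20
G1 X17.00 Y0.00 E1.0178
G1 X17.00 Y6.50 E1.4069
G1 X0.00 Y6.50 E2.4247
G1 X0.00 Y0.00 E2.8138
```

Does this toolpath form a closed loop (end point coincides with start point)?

Start point (G0): (0.00, 0.00). End point (last G1): the path returns to the start — closed.

yes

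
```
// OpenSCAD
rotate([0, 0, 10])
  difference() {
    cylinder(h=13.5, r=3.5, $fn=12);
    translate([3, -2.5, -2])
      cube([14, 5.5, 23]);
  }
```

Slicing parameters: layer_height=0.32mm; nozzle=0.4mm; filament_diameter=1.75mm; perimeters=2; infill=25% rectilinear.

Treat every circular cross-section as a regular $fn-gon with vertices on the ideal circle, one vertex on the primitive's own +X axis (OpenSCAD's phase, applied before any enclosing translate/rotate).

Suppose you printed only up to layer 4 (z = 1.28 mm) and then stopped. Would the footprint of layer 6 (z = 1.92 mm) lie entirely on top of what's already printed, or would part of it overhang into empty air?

entirely on top

Compare the two slices. At z = 1.28: the r=3.5 cylinder gives a regular 12-gon of circumradius 3.5 (constant along its height) (area = (12/2)·3.500²·sin(360°/12) = 36.75 mm²); the cube at (3, -2.5) (footprint 14×5.5) is included at this height (area 77.00 mm²); After the difference (first − rest): starting from the r=3.5 cylinder (36.75 mm²), the 14×5.5 cube at (3, -2.5) partially overlaps it — only the 0.93 mm² overlap (of its 77.00 mm²) is removed, clipping the outline — area = 35.82 mm²; (whole slice rotated 10° about Z — lengths, areas and connectivity unchanged). At z = 1.92: the r=3.5 cylinder contributes a regular 12-gon of circumradius 3.5 (area = (12/2)·3.500²·sin(360°/12) = 36.75 mm²); the 14×5.5 cube at (3, -2.5) contributes its full rectangle (area 77.00 mm²); Taking the first minus the rest: starting from the r=3.5 cylinder (36.75 mm²), the 14×5.5 cube at (3, -2.5) partially overlaps it — only the 0.93 mm² overlap (of its 77.00 mm²) is removed, clipping the outline — area = 35.82 mm²; (whole slice rotated 10° about Z — lengths, areas and connectivity unchanged). Checking containment: the cross-section at z = 1.92 is a subset of the cross-section at z = 1.28.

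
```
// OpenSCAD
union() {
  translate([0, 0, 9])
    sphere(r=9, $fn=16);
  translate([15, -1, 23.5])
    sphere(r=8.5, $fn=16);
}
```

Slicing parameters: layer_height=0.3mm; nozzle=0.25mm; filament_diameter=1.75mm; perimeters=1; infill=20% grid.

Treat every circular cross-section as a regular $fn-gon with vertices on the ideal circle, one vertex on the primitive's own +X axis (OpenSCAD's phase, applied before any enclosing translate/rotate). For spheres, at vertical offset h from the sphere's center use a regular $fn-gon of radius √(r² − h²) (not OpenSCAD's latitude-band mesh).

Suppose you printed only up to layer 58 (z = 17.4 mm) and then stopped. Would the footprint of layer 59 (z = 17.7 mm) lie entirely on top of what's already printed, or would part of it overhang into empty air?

Compare the two slices. At z = 17.4: the sphere: section is a regular 16-gon, circumradius = √(r²−h²) = √(9²−8.4²) = 3.231 (area = (16/2)·3.231²·sin(360°/16) = 31.96 mm²); the r=8.5 sphere at (15, -1) contributes a regular 16-gon of circumradius √(8.5²−6.1²) = 5.919 (area = (16/2)·5.919²·sin(360°/16) = 107.27 mm²); Merging all regions: the 2 present regions are separate (no shared area or edge), so areas and boundary lengths simply add and each stays a separate island — area = 139.24 mm². At z = 17.7: the r=9 sphere contributes a regular 16-gon of circumradius √(9²−8.7²) = 2.304 (area = (16/2)·2.304²·sin(360°/16) = 16.26 mm²); the r=8.5 sphere at (15, -1) contributes a regular 16-gon of circumradius √(8.5²−5.8²) = 6.214 (area = (16/2)·6.214²·sin(360°/16) = 118.20 mm²); Merging all regions: the 2 present regions are separate (no shared area or edge), so areas and boundary lengths simply add and each stays a separate island — area = 134.46 mm². Checking containment: at z = 17.7 the cross-section extends beyond the z = 17.4 cross-section by about 10.93 mm².

part overhangs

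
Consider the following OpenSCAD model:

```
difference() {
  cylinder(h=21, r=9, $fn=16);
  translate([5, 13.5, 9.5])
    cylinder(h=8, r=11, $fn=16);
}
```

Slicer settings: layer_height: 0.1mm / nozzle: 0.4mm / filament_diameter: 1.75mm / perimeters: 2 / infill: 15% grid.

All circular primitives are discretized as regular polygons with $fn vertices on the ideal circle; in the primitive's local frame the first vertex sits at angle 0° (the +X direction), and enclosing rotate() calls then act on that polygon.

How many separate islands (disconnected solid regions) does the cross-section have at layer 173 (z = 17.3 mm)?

At z = 17.3 mm: the r=9 cylinder contributes a regular 16-gon of circumradius 9; the cylinder at (5, 13.5): section is a regular 16-gon, circumradius r=11; After the difference (first − rest): starting from the r=9 cylinder, the r=11 cylinder at (5, 13.5) partially overlaps it — only the 49.26 mm² overlap (of its 370.44 mm²) is removed, clipping the outline — 1 connected region. Overall, the cross-section is a single solid region. Island count = 1.

1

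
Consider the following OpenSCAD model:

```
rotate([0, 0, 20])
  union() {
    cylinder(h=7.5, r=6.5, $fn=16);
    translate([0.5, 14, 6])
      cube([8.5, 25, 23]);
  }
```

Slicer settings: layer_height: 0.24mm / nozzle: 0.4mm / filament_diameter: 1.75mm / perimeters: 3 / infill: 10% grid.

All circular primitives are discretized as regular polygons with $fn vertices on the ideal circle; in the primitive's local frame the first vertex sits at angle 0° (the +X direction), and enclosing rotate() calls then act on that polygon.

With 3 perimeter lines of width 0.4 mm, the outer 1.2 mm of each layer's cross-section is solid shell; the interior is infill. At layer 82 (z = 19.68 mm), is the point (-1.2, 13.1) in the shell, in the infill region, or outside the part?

outside

At z = 19.68 mm: the cylinder is not intersected at this z (z outside [0, 7.5]); the cube at (0.5, 14) (footprint 8.5×25) is included at this height; Merging all regions: only the 8.5×25 cube at (0.5, 14) is present, so the union is just that shape — 1 connected region; (rotated 20° about Z; rotation is an isometry so areas/perimeters/island counts are preserved). Overall, the cross-section is a single solid region. Undo the 20° rotation: the query point maps to (3.353, 12.720) in the un-rotated model frame. The nearest boundary edge runs (0.50, 14.00)→(9.00, 14.00); distance from the point to it = 1.28 mm. The point is not inside any of the regions above, so it lies outside the cross-section (1.28 mm from the nearest boundary).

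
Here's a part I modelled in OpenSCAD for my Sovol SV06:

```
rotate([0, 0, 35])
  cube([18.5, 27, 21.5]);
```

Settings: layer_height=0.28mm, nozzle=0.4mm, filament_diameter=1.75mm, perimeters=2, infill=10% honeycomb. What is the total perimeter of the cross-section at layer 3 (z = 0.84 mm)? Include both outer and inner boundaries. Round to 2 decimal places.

At z = 0.84 mm: the cube (footprint 18.5×27) is included at this height (perimeter 91.00 mm); (rotated 35° about Z; rotation is an isometry so areas/perimeters/island counts are preserved). Overall, the cross-section is a single solid region. Total boundary length (outer) = 91.00 mm.

91.00 mm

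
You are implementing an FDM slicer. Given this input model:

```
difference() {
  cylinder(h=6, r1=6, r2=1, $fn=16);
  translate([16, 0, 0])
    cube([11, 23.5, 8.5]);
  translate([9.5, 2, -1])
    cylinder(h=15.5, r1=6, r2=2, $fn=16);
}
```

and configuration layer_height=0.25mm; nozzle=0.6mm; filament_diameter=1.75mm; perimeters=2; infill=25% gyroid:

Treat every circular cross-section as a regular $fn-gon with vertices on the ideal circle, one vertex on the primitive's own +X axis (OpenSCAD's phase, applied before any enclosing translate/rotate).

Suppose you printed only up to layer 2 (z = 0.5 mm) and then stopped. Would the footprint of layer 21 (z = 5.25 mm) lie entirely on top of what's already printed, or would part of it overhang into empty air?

Compare the two slices. At z = 0.5: the cone (r1=6→r2=1) has section circumradius 5.583 here — a regular 16-gon (area = (16/2)·5.583²·sin(360°/16) = 95.44 mm²); the cube at (16, 0) is present — its section is the full 11×23.5 rectangle (area 258.50 mm²); the cone at (9.5, 2): at t=0.097 of its height the radius interpolates to r₁+(r₂−r₁)t = 5.613, giving a regular 16-gon of that circumradius (area = (16/2)·5.613²·sin(360°/16) = 96.45 mm²); Subtracting the remaining from the first: starting from the cone (95.44 mm²), the 11×23.5 cube at (16, 0) misses the remaining region (no effect); the cone at (9.5, 2) partially overlaps it — only the 4.74 mm² overlap (of its 96.45 mm²) is removed, clipping the outline — area = 90.70 mm². At z = 5.25: the cone (r1=6→r2=1) has section circumradius 1.625 here — a regular 16-gon (area = (16/2)·1.625²·sin(360°/16) = 8.08 mm²); the cube at (16, 0) (footprint 11×23.5) is included at this height (area 258.50 mm²); the cone at (9.5, 2) contributes a regular 16-gon of circumradius 4.387 (interpolated between r1=6 and r2=2 at t=0.403) (area = (16/2)·4.387²·sin(360°/16) = 58.92 mm²); After the difference (first − rest): starting from the cone (8.08 mm²), the 11×23.5 cube at (16, 0) misses the remaining region (no effect); the cone at (9.5, 2) misses the remaining region (no effect) — area = 8.08 mm². Checking containment: the cross-section at z = 5.25 is a subset of the cross-section at z = 0.5.

entirely on top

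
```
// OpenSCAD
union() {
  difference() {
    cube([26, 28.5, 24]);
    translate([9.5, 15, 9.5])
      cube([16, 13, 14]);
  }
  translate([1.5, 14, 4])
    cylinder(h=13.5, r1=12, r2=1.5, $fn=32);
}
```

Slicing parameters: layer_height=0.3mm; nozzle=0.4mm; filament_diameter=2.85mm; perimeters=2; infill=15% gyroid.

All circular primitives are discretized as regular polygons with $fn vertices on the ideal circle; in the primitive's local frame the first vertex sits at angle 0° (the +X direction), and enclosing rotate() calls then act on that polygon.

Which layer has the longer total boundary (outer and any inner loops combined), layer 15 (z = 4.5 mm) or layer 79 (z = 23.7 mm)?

layer 15 (z = 4.5 mm)

Layer 15 (z = 4.5): the 26×28.5 cube contributes its full rectangle (perimeter 109.00 mm); the cube at (9.5, 15) is absent (z outside [9.5, 23.5]); Taking the first minus the rest: none of the subtracted shapes is present at this height, so the 26×28.5 cube is unchanged — boundary = 109.00 mm; the cone at (1.5, 14) (r1=12→r2=1.5) has section circumradius 11.611 here — a regular 32-gon (perimeter = 2·32·11.611·sin(180°/32) = 72.84 mm); Combining (union): the regions partially overlap (shared area 245.03 mm²), so the edge portions inside another operand are dropped and the merged outline is re-measured after clipping — boundary = 119.48 mm. So its perimeter = 119.48 mm. Layer 79 (z = 23.7): the cube is present — its section is the full 26×28.5 rectangle (perimeter 109.00 mm); the cube at (9.5, 15) is absent (z outside [9.5, 23.5]); After the difference (first − rest): none of the subtracted shapes is present at this height, so the 26×28.5 cube is unchanged — boundary = 109.00 mm; the cone at (1.5, 14) is absent (z outside [4, 17.5]); Taking the union: only that combined region is present, so the union is just that shape — boundary = 109.00 mm. So its perimeter = 109.00 mm. Layer 15 is larger (119.48 vs 109.00 mm).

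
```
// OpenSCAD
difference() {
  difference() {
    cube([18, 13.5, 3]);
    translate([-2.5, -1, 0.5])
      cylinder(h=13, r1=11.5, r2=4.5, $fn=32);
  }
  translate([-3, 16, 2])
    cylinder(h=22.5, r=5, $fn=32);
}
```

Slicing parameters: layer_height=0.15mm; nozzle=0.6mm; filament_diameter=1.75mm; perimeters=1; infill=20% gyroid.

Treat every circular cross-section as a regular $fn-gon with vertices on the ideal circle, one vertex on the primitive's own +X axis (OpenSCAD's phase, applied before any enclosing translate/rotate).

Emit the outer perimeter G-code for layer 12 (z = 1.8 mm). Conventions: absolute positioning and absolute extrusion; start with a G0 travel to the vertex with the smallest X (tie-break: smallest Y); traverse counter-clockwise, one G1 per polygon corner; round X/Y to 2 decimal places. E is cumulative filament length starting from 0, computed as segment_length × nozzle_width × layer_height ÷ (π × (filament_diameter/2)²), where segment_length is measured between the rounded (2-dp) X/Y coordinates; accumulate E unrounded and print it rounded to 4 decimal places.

G0 X0.00 Y9.47 Z1.80
G1 X1.63 Y8.98 E0.0637
G1 X3.50 Y7.98 E0.1430
G1 X5.14 Y6.64 E0.2223
G1 X6.48 Y5.00 E0.3015
G1 X7.48 Y3.13 E0.3809
G1 X8.09 Y1.11 E0.4598
G1 X8.20 Y0.00 E0.5016
G1 X18.00 Y0.00 E0.8683
G1 X18.00 Y13.50 E1.3734
G1 X0.00 Y13.50 E2.0469
G1 X0.00 Y9.47 E2.1977

At z = 1.8 mm: the cube (footprint 18×13.5) is included at this height; the cone at (-2.5, -1) (r1=11.5→r2=4.5) has section circumradius 10.800 here — a regular 32-gon; After the difference (first − rest): starting from the 18×13.5 cube, the cone at (-2.5, -1) partially overlaps it — only the 56.09 mm² overlap (of its 364.09 mm²) is removed, clipping the outline — 1 connected region; the cylinder at (-3, 16) does not reach this height (z outside [2, 24.5]); Subtracting the remaining from the first: none of the subtracted shapes is present at this height, so that combined region is unchanged — 1 connected region. The outline is a single polygon with 11 vertices. Extrusion per mm of travel: 0.6 × 0.15 / (π × 0.875²) = 0.037418. Accumulating E over each segment gives final E = 2.1977.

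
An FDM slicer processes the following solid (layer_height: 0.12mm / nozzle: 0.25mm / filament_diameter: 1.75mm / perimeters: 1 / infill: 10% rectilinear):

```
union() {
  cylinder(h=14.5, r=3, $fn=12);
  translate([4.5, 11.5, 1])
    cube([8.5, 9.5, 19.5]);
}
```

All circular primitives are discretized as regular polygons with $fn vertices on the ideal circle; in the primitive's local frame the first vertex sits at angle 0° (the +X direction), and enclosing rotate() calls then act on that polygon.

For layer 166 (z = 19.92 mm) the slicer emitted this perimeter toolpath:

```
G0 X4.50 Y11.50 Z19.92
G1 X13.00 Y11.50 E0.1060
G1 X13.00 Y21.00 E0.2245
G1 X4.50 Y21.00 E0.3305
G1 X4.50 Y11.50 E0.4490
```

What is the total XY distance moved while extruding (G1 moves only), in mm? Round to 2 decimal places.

36.00 mm

Sum the Euclidean lengths of each G1 segment: total = 36.00 mm.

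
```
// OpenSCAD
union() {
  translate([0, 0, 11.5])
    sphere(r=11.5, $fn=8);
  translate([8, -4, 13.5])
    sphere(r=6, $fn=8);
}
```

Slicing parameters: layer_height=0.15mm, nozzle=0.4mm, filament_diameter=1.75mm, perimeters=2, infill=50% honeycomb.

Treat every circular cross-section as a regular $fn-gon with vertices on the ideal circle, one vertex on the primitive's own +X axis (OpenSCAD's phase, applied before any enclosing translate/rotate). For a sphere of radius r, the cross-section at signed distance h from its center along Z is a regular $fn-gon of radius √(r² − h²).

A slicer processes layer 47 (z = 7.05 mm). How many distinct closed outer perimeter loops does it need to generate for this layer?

At z = 7.05 mm: the r=11.5 sphere contributes a regular 8-gon of circumradius √(11.5²−4.45²) = 10.604; the sphere at (8, -4) is absent (|z−center|=6.450 > r=6); Taking the union: only the r=11.5 sphere is present, so the union is just that shape — 1 connected region. The result has 1 disconnected region.

1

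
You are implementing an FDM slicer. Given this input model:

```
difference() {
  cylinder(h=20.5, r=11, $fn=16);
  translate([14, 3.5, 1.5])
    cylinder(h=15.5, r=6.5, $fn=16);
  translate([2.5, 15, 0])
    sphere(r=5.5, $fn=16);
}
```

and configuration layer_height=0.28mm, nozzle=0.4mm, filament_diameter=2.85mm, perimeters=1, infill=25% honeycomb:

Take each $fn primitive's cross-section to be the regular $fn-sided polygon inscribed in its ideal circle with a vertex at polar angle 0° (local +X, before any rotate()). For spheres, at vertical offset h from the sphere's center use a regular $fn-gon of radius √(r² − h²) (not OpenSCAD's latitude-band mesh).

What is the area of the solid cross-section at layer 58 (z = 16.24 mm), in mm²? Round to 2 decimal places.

352.91 mm²

At z = 16.24 mm: the r=11 cylinder gives a regular 16-gon of circumradius 11 (constant along its height) (area = (16/2)·11.000²·sin(360°/16) = 370.44 mm²); the cylinder at (14, 3.5): section is a regular 16-gon, circumradius r=6.5 (area = (16/2)·6.500²·sin(360°/16) = 129.35 mm²); the sphere at (2.5, 15) is not intersected at this z (|z−center|=16.240 > r=5.5); Subtracting the remaining from the first: starting from the r=11 cylinder (370.44 mm²), the r=6.5 cylinder at (14, 3.5) partially overlaps it — only the 17.53 mm² overlap (of its 129.35 mm²) is removed, clipping the outline — area = 352.91 mm². Overall, the cross-section is a single solid region. Net area = 352.91 mm².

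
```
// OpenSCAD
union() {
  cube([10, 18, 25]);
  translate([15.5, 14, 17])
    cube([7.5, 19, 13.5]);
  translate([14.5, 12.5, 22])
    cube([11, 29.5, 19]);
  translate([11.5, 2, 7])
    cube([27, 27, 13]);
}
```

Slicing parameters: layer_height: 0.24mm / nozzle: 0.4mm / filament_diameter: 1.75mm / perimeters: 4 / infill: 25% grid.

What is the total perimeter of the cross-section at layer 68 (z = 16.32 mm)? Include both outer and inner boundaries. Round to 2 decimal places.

At z = 16.32 mm: the cube (footprint 10×18) is included at this height (perimeter 56.00 mm); the cube at (15.5, 14) is not intersected at this z (z outside [17, 30.5]); the cube at (14.5, 12.5) does not reach this height (z outside [22, 41]); the cube at (11.5, 2) is present — its section is the full 27×27 rectangle (perimeter 108.00 mm); Combining (union): the 2 present regions are separate (no shared area or edge), so areas and boundary lengths simply add and each stays a separate island — boundary = 164.00 mm. Overall, the cross-section has 2 separate islands. Total boundary length (outer) = 164.00 mm.

164.00 mm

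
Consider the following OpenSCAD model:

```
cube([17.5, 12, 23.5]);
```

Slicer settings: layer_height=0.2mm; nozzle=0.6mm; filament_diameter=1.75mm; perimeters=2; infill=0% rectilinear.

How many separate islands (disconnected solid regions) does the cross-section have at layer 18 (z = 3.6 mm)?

1

At z = 3.6 mm: the cube (footprint 17.5×12) is included at this height. Overall, the cross-section is a single solid region. Island count = 1.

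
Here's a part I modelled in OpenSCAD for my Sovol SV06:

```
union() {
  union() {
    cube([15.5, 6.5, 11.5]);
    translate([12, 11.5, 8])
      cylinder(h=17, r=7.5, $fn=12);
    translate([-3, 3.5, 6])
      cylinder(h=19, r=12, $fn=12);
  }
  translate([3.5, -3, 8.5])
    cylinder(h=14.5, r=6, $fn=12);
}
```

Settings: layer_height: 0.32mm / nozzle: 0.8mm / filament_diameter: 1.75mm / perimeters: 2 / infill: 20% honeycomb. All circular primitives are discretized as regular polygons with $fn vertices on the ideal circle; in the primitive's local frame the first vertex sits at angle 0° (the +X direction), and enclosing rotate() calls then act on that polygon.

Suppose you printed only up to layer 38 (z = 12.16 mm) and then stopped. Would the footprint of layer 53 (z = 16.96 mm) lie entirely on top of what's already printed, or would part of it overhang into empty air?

entirely on top

Compare the two slices. At z = 12.16: the cube is absent (z outside [0, 11.5]); the r=7.5 cylinder at (12, 11.5) contributes a regular 12-gon of circumradius 7.5 (area = (12/2)·7.500²·sin(360°/12) = 168.75 mm²); the cylinder at (-3, 3.5): section is a regular 12-gon, circumradius r=12 (area = (12/2)·12.000²·sin(360°/12) = 432.00 mm²); Combining (union): the regions partially overlap — summed areas 600.75 mm² minus the doubly-counted overlap 11.41 mm² gives 589.34 mm² — area = 589.34 mm²; the cylinder at (3.5, -3): section is a regular 12-gon, circumradius r=6 (area = (12/2)·6.000²·sin(360°/12) = 108.00 mm²); Merging all regions: the regions partially overlap — summed areas 697.34 mm² minus the doubly-counted overlap 77.63 mm² gives 619.71 mm² — area = 619.71 mm². At z = 16.96: the cube is absent (z outside [0, 11.5]); the r=7.5 cylinder at (12, 11.5) gives a regular 12-gon of circumradius 7.5 (constant along its height) (area = (12/2)·7.500²·sin(360°/12) = 168.75 mm²); the r=12 cylinder at (-3, 3.5) gives a regular 12-gon of circumradius 12 (constant along its height) (area = (12/2)·12.000²·sin(360°/12) = 432.00 mm²); Combining (union): the regions partially overlap — summed areas 600.75 mm² minus the doubly-counted overlap 11.41 mm² gives 589.34 mm² — area = 589.34 mm²; the r=6 cylinder at (3.5, -3) contributes a regular 12-gon of circumradius 6 (area = (12/2)·6.000²·sin(360°/12) = 108.00 mm²); Combining (union): the regions partially overlap — summed areas 697.34 mm² minus the doubly-counted overlap 77.63 mm² gives 619.71 mm² — area = 619.71 mm². Checking containment: the cross-section at z = 16.96 is a subset of the cross-section at z = 12.16.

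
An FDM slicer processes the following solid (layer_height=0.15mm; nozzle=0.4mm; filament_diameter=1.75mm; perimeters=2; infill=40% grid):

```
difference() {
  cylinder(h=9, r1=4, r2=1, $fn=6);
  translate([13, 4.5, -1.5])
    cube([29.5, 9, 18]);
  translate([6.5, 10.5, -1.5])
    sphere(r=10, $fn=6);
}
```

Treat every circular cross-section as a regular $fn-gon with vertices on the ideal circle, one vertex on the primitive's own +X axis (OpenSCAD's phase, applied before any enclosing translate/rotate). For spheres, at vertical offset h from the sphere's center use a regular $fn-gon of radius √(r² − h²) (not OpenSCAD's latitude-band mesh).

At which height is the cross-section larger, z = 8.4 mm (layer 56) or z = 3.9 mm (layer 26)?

layer 26 (z = 3.9 mm)

Layer 56 (z = 8.4): the cone (r1=4→r2=1) has section circumradius 1.200 here — a regular 6-gon (area = (6/2)·1.200²·sin(360°/6) = 3.74 mm²); the 29.5×9 cube at (13, 4.5) contributes its full rectangle (area 265.50 mm²); the r=10 sphere at (6.5, 10.5) slices to a regular 6-gon of circumradius 1.411 (√(r²−h²) with h=9.9 from center) (area = (6/2)·1.411²·sin(360°/6) = 5.17 mm²); Subtracting the remaining from the first: starting from the cone (3.74 mm²), the 29.5×9 cube at (13, 4.5) misses the remaining region (no effect); the r=10 sphere at (6.5, 10.5) misses the remaining region (no effect) — area = 3.74 mm². So its area = 3.74 mm². Layer 26 (z = 3.9): the cone: at t=0.433 of its height the radius interpolates to r₁+(r₂−r₁)t = 2.700, giving a regular 6-gon of that circumradius (area = (6/2)·2.700²·sin(360°/6) = 18.94 mm²); the cube at (13, 4.5) is present — its section is the full 29.5×9 rectangle (area 265.50 mm²); the r=10 sphere at (6.5, 10.5) slices to a regular 6-gon of circumradius 8.417 (√(r²−h²) with h=5.4 from center) (area = (6/2)·8.417²·sin(360°/6) = 184.05 mm²); Subtracting the remaining from the first: starting from the cone (18.94 mm²), the 29.5×9 cube at (13, 4.5) misses the remaining region (no effect); the r=10 sphere at (6.5, 10.5) misses the remaining region (no effect) — area = 18.94 mm². So its area = 18.94 mm². Layer 26 is larger (18.94 vs 3.74 mm²).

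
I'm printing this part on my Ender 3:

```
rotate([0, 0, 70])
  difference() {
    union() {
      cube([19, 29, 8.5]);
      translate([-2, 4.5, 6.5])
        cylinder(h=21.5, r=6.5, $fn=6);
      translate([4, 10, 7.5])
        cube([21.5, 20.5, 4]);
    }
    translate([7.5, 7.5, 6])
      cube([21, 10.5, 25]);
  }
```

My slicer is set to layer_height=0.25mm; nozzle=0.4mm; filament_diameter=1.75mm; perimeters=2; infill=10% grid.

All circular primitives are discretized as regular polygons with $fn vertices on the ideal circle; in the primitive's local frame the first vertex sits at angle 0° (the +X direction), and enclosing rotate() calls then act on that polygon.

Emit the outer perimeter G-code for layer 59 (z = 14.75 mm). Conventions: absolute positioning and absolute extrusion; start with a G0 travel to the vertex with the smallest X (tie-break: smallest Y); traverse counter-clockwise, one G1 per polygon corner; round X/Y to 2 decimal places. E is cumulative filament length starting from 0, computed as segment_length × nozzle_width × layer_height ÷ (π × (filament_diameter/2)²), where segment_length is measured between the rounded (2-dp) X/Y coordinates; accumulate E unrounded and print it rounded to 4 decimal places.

At z = 14.75 mm: the cube is not intersected at this z (z outside [0, 8.5]); the r=6.5 cylinder at (-2, 4.5) contributes a regular 6-gon of circumradius 6.5; the cube at (4, 10) is not intersected at this z (z outside [7.5, 11.5]); Merging all regions: only the r=6.5 cylinder at (-2, 4.5) is present, so the union is just that shape — 1 connected region; the cube at (7.5, 7.5) is present — its section is the full 21×10.5 rectangle; After the difference (first − rest): starting from the result so far, the 21×10.5 cube at (7.5, 7.5) misses the remaining region (no effect) — 1 connected region; (whole slice rotated 70° about Z — lengths, areas and connectivity unchanged). The outline is a single polygon with 6 vertices. Extrusion per mm of travel: 0.4 × 0.25 / (π × 0.875²) = 0.041575. Accumulating E over each segment gives final E = 1.6217.

G0 X-11.31 Y-1.47 Z14.75
G1 X-7.14 Y-6.45 E0.2700
G1 X-0.73 Y-5.32 E0.5407
G1 X1.49 Y0.79 E0.8109
G1 X-2.69 Y5.77 E1.0812
G1 X-9.09 Y4.64 E1.3514
G1 X-11.31 Y-1.47 E1.6217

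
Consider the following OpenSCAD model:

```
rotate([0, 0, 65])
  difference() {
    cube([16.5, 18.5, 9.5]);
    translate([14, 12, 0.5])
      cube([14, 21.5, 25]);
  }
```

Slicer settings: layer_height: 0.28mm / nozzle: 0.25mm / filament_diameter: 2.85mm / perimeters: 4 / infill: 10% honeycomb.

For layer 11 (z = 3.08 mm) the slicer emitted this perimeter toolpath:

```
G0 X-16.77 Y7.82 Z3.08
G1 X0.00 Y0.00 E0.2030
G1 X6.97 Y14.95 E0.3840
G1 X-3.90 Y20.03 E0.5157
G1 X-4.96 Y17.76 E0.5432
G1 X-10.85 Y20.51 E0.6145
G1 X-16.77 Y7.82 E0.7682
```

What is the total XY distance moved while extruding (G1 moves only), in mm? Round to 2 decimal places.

Sum the Euclidean lengths of each G1 segment: total = 70.01 mm.

70.01 mm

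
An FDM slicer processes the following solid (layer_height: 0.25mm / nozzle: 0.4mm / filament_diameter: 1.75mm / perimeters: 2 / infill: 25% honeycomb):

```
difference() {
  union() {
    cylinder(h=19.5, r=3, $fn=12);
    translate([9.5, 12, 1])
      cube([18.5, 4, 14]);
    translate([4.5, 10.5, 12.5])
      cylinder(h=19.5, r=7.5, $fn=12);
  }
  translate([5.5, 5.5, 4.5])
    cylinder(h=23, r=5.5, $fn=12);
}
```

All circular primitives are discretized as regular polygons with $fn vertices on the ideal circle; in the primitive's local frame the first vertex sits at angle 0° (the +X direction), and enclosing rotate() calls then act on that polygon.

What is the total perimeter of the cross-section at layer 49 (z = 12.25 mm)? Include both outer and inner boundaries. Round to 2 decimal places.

At z = 12.25 mm: the cylinder: section is a regular 12-gon, circumradius r=3 (perimeter = 2·12·3.000·sin(180°/12) = 18.63 mm); the 18.5×4 cube at (9.5, 12) contributes its full rectangle (perimeter 45.00 mm); the cylinder at (4.5, 10.5) does not reach this height (z outside [12.5, 32]); Taking the union: the 2 present regions are separate (no shared area or edge), so areas and boundary lengths simply add and each stays a separate island — boundary = 63.63 mm; the r=5.5 cylinder at (5.5, 5.5) contributes a regular 12-gon of circumradius 5.5 (perimeter = 2·12·5.500·sin(180°/12) = 34.16 mm); Subtracting the remaining from the first: starting from the result so far, the r=5.5 cylinder at (5.5, 5.5) partially overlaps it — only the 0.99 mm² overlap (of its 90.75 mm²) is removed, clipping the outline — boundary = 63.43 mm. Overall, the cross-section has 2 separate islands. Total boundary length (outer) = 63.43 mm.

63.43 mm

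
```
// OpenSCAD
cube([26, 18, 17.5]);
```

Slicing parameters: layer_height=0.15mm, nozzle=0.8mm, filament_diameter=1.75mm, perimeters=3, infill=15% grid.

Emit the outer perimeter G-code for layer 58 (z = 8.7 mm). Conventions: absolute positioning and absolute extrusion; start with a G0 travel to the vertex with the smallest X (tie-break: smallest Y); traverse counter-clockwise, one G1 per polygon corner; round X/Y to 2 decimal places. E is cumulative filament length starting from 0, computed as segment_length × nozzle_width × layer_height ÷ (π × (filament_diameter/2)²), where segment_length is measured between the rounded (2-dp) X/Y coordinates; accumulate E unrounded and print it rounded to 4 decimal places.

G0 X0.00 Y0.00 Z8.70
G1 X26.00 Y0.00 E1.2971
G1 X26.00 Y18.00 E2.1952
G1 X0.00 Y18.00 E3.4923
G1 X0.00 Y0.00 E4.3903

At z = 8.7 mm: the 26×18 cube contributes its full rectangle. The outline is a single polygon with 4 vertices. Extrusion per mm of travel: 0.8 × 0.15 / (π × 0.875²) = 0.049890. Accumulating E over each segment gives final E = 4.3903.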